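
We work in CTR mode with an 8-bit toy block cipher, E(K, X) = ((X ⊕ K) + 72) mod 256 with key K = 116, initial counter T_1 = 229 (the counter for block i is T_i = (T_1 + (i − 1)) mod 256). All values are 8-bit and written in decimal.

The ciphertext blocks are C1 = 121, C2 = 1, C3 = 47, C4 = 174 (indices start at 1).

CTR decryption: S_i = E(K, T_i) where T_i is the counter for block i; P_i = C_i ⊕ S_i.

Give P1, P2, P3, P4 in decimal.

P1: T = 229, S = E(K, T) = 217; 121 ⊕ 217 = 160.
P2: T = 230, S = E(K, T) = 218; 1 ⊕ 218 = 219.
P3: T = 231, S = E(K, T) = 219; 47 ⊕ 219 = 244.
P4: T = 232, S = E(K, T) = 228; 174 ⊕ 228 = 74.

P1 = 160, P2 = 219, P3 = 244, P4 = 74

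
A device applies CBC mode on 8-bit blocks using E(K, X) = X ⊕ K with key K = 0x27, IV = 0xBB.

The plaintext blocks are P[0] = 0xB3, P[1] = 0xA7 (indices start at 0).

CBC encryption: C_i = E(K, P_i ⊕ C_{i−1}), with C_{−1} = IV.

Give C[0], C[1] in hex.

C[0] = 0x2F, C[1] = 0xAF

C[0]: P[0] ⊕ 0xBB = 0x08; E(K, 0x08) = 0x2F.
C[1]: P[1] ⊕ 0x2F = 0x88; E(K, 0x88) = 0xAF.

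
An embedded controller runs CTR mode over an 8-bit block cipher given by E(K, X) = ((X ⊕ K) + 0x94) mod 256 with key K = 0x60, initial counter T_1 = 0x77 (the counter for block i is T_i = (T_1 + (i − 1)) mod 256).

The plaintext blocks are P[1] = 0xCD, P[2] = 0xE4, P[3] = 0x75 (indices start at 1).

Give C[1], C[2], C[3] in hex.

CTR encryption: S_i = E(K, T_i) where T_i is the counter for block i; C_i = P_i ⊕ S_i.
C[1]: T = 0x77, S = E(K, T) = 0xAB; 0xCD ⊕ 0xAB = 0x66.
C[2]: T = 0x78, S = E(K, T) = 0xAC; 0xE4 ⊕ 0xAC = 0x48.
C[3]: T = 0x79, S = E(K, T) = 0xAD; 0x75 ⊕ 0xAD = 0xD8.

C[1] = 0x66, C[2] = 0x48, C[3] = 0xD8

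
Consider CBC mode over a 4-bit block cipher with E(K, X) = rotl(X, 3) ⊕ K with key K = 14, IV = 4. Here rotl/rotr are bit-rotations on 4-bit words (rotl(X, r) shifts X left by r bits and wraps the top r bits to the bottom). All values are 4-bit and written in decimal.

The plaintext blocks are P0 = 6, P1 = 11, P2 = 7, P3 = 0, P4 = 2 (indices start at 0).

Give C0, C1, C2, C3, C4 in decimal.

C0 = 15, C1 = 12, C2 = 3, C3 = 7, C4 = 4

CBC encryption: C_i = E(K, P_i ⊕ C_{i−1}), with C_{−1} = IV.
C0: P0 ⊕ 4 = 2; E(K, 2) = 15.
C1: P1 ⊕ 15 = 4; E(K, 4) = 12.
C2: P2 ⊕ 12 = 11; E(K, 11) = 3.
C3: P3 ⊕ 3 = 3; E(K, 3) = 7.
C4: P4 ⊕ 7 = 5; E(K, 5) = 4.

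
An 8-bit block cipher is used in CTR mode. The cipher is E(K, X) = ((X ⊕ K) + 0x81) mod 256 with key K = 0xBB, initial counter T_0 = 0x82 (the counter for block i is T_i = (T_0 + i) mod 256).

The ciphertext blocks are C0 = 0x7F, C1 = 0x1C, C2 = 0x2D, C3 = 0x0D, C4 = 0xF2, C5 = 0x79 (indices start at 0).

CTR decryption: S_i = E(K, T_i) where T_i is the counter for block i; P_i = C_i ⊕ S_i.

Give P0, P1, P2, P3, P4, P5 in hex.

P0: T = 0x82, S = E(K, T) = 0xBA; 0x7F ⊕ 0xBA = 0xC5.
P1: T = 0x83, S = E(K, T) = 0xB9; 0x1C ⊕ 0xB9 = 0xA5.
P2: T = 0x84, S = E(K, T) = 0xC0; 0x2D ⊕ 0xC0 = 0xED.
P3: T = 0x85, S = E(K, T) = 0xBF; 0x0D ⊕ 0xBF = 0xB2.
P4: T = 0x86, S = E(K, T) = 0xBE; 0xF2 ⊕ 0xBE = 0x4C.
P5: T = 0x87, S = E(K, T) = 0xBD; 0x79 ⊕ 0xBD = 0xC4.

P0 = 0xC5, P1 = 0xA5, P2 = 0xED, P3 = 0xB2, P4 = 0x4C, P5 = 0xC4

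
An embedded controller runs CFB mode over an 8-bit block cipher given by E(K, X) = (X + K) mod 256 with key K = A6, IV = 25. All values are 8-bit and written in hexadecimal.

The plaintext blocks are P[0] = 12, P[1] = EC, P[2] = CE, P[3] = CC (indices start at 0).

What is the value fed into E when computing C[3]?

F7

CFB encryption: C_i = P_i ⊕ E(K, C_{i−1}), with C_{−1} = IV.
C[0]: E(K, 25) = CB; 12 ⊕ CB = D9.
C[1]: E(K, D9) = 7F; EC ⊕ 7F = 93.
C[2]: E(K, 93) = 39; CE ⊕ 39 = F7.
C[3]: E(K, F7) = 9D; CC ⊕ 9D = 51.
So the input to E for block [3] is F7.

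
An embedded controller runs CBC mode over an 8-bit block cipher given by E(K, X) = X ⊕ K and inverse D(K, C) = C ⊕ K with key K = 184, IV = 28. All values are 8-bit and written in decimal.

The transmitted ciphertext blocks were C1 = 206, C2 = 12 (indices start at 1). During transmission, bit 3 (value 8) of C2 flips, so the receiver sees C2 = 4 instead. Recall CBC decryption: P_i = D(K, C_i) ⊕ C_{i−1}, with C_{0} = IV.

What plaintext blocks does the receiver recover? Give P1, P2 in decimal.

Only C2 changed, to 4. In CBC, a change in C_i garbles P_i and flips the same bit in P_{i+1}. Decrypting the received ciphertext:
P1: D(K, 206) = 118; 118 ⊕ 28 = 106.
P2: D(K, 4) = 188; 188 ⊕ 206 = 114.
Blocks that differ from the original plaintext: P2.

P1 = 106, P2 = 114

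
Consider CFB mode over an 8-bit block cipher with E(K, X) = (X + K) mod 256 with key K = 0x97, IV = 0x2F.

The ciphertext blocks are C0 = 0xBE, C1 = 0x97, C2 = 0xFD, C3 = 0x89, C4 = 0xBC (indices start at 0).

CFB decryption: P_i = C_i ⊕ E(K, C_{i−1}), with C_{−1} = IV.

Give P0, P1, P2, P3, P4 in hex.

P0: E(K, 0x2F) = 0xC6; 0xBE ⊕ 0xC6 = 0x78.
P1: E(K, 0xBE) = 0x55; 0x97 ⊕ 0x55 = 0xC2.
P2: E(K, 0x97) = 0x2E; 0xFD ⊕ 0x2E = 0xD3.
P3: E(K, 0xFD) = 0x94; 0x89 ⊕ 0x94 = 0x1D.
P4: E(K, 0x89) = 0x20; 0xBC ⊕ 0x20 = 0x9C.

P0 = 0x78, P1 = 0xC2, P2 = 0xD3, P3 = 0x1D, P4 = 0x9C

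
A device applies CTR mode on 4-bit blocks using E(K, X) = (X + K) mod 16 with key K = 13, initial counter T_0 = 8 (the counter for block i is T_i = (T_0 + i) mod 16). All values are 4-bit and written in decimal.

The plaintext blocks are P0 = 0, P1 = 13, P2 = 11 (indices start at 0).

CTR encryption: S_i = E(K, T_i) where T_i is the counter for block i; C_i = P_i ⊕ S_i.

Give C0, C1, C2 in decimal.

C0: T = 8, S = E(K, T) = 5; 0 ⊕ 5 = 5.
C1: T = 9, S = E(K, T) = 6; 13 ⊕ 6 = 11.
C2: T = 10, S = E(K, T) = 7; 11 ⊕ 7 = 12.

C0 = 5, C1 = 11, C2 = 12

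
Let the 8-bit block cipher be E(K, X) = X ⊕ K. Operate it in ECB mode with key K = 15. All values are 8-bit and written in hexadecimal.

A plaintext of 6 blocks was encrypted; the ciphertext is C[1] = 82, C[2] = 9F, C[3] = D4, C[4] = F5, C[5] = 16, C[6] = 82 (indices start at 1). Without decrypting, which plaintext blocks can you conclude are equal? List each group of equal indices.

P[1] = P[6]

ECB encrypts each block independently with the same key, so equal ciphertext blocks imply equal plaintext blocks.
C[1] = C[6] = 82, so P[1] = P[6].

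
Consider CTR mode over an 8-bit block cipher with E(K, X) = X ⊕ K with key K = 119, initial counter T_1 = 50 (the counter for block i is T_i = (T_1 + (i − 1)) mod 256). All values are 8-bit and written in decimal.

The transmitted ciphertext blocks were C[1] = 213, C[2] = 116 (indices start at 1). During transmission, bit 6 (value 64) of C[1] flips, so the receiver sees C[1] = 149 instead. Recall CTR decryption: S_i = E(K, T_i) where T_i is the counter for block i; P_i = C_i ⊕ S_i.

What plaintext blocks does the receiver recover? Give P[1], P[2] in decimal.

P[1] = 208, P[2] = 48

Only C[1] changed, to 149. In CTR, a change in C_i flips the same bit in P_i only; the keystream is unaffected. Decrypting the received ciphertext:
P[1]: T = 50, S = E(K, T) = 69; 149 ⊕ 69 = 208.
P[2]: T = 51, S = E(K, T) = 68; 116 ⊕ 68 = 48.
Blocks that differ from the original plaintext: P[1].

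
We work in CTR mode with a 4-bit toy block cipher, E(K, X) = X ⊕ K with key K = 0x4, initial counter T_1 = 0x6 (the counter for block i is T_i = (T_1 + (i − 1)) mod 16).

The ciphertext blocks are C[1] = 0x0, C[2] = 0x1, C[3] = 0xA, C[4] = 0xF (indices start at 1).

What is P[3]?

P[3] = 0x6

CTR decryption: S_i = E(K, T_i) where T_i is the counter for block i; P_i = C_i ⊕ S_i.
P[3]: T = 0x8, S = E(K, T) = 0xC; 0xA ⊕ 0xC = 0x6.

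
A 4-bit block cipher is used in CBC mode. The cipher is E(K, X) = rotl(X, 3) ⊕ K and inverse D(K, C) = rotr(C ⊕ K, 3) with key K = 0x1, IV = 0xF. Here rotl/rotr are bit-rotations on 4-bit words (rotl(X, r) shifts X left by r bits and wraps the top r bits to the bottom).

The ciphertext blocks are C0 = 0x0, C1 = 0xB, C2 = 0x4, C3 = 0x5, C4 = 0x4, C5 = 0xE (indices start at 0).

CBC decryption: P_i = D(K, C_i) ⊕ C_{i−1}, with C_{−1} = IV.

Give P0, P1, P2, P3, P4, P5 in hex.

P0: D(K, 0x0) = 0x2; 0x2 ⊕ 0xF = 0xD.
P1: D(K, 0xB) = 0x5; 0x5 ⊕ 0x0 = 0x5.
P2: D(K, 0x4) = 0xA; 0xA ⊕ 0xB = 0x1.
P3: D(K, 0x5) = 0x8; 0x8 ⊕ 0x4 = 0xC.
P4: D(K, 0x4) = 0xA; 0xA ⊕ 0x5 = 0xF.
P5: D(K, 0xE) = 0xF; 0xF ⊕ 0x4 = 0xB.

P0 = 0xD, P1 = 0x5, P2 = 0x1, P3 = 0xC, P4 = 0xF, P5 = 0xB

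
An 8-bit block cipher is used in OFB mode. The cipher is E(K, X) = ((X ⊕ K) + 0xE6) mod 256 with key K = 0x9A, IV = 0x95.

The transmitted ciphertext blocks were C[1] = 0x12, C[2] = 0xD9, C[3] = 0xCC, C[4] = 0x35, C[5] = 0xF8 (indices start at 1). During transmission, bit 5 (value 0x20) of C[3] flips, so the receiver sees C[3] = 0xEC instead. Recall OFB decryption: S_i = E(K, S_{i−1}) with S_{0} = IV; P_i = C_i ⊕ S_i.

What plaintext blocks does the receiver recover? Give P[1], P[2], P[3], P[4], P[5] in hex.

Only C[3] changed, to 0xEC. In OFB, a change in C_i flips the same bit in P_i only; the keystream is unaffected. Decrypting the received ciphertext:
P[1]: S = E(K, 0x95) = 0xF5; 0x12 ⊕ 0xF5 = 0xE7.
P[2]: S = E(K, 0xF5) = 0x55; 0xD9 ⊕ 0x55 = 0x8C.
P[3]: S = E(K, 0x55) = 0xB5; 0xEC ⊕ 0xB5 = 0x59.
P[4]: S = E(K, 0xB5) = 0x15; 0x35 ⊕ 0x15 = 0x20.
P[5]: S = E(K, 0x15) = 0x75; 0xF8 ⊕ 0x75 = 0x8D.
Blocks that differ from the original plaintext: P[3].

P[1] = 0xE7, P[2] = 0x8C, P[3] = 0x59, P[4] = 0x20, P[5] = 0x8D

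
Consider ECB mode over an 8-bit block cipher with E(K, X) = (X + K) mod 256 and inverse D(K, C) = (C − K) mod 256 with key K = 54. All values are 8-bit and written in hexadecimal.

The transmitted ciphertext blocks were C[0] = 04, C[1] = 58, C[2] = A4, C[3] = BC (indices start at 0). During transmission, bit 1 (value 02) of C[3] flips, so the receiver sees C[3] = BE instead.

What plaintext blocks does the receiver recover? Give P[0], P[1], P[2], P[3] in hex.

ECB decryption: P_i = D(K, C_i).
Only C[3] changed, to BE. In ECB, a change in C_i affects only P_i. Decrypting the received ciphertext:
P[0]: D(K, 04) = B0.
P[1]: D(K, 58) = 04.
P[2]: D(K, A4) = 50.
P[3]: D(K, BE) = 6A.
Blocks that differ from the original plaintext: P[3].

P[0] = B0, P[1] = 04, P[2] = 50, P[3] = 6A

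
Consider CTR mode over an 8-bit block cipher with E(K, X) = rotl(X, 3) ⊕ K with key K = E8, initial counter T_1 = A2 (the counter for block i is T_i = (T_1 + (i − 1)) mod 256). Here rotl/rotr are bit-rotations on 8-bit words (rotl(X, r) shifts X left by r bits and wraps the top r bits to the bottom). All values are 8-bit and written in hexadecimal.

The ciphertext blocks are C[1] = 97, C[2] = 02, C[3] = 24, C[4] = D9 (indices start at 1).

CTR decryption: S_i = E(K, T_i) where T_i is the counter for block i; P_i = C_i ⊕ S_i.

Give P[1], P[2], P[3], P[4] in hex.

P[1] = 6A, P[2] = F7, P[3] = E9, P[4] = 1C

P[1]: T = A2, S = E(K, T) = FD; 97 ⊕ FD = 6A.
P[2]: T = A3, S = E(K, T) = F5; 02 ⊕ F5 = F7.
P[3]: T = A4, S = E(K, T) = CD; 24 ⊕ CD = E9.
P[4]: T = A5, S = E(K, T) = C5; D9 ⊕ C5 = 1C.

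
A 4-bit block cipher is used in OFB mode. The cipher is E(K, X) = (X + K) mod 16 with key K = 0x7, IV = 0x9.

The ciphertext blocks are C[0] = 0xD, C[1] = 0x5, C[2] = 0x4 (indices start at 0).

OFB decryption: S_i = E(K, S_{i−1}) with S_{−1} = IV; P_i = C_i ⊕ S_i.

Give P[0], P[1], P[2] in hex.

P[0] = 0xD, P[1] = 0x2, P[2] = 0xA

P[0]: S = E(K, 0x9) = 0x0; 0xD ⊕ 0x0 = 0xD.
P[1]: S = E(K, 0x0) = 0x7; 0x5 ⊕ 0x7 = 0x2.
P[2]: S = E(K, 0x7) = 0xE; 0x4 ⊕ 0xE = 0xA.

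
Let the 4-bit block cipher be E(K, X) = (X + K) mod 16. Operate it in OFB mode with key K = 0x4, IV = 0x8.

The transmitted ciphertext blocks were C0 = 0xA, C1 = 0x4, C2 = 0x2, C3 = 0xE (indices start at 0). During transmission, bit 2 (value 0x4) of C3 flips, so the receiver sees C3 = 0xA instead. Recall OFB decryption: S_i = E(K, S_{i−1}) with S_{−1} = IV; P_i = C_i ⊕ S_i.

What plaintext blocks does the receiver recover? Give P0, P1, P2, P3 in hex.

Only C3 changed, to 0xA. In OFB, a change in C_i flips the same bit in P_i only; the keystream is unaffected. Decrypting the received ciphertext:
P0: S = E(K, 0x8) = 0xC; 0xA ⊕ 0xC = 0x6.
P1: S = E(K, 0xC) = 0x0; 0x4 ⊕ 0x0 = 0x4.
P2: S = E(K, 0x0) = 0x4; 0x2 ⊕ 0x4 = 0x6.
P3: S = E(K, 0x4) = 0x8; 0xA ⊕ 0x8 = 0x2.
Blocks that differ from the original plaintext: P3.

P0 = 0x6, P1 = 0x4, P2 = 0x6, P3 = 0x2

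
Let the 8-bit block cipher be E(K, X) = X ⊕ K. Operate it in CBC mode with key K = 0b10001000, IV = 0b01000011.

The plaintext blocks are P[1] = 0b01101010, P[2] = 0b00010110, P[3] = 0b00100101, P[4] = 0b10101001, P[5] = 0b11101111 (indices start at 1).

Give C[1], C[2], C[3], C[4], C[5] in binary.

CBC encryption: C_i = E(K, P_i ⊕ C_{i−1}), with C_{0} = IV.
C[1]: P[1] ⊕ 0b01000011 = 0b00101001; E(K, 0b00101001) = 0b10100001.
C[2]: P[2] ⊕ 0b10100001 = 0b10110111; E(K, 0b10110111) = 0b00111111.
C[3]: P[3] ⊕ 0b00111111 = 0b00011010; E(K, 0b00011010) = 0b10010010.
C[4]: P[4] ⊕ 0b10010010 = 0b00111011; E(K, 0b00111011) = 0b10110011.
C[5]: P[5] ⊕ 0b10110011 = 0b01011100; E(K, 0b01011100) = 0b11010100.

C[1] = 0b10100001, C[2] = 0b00111111, C[3] = 0b10010010, C[4] = 0b10110011, C[5] = 0b11010100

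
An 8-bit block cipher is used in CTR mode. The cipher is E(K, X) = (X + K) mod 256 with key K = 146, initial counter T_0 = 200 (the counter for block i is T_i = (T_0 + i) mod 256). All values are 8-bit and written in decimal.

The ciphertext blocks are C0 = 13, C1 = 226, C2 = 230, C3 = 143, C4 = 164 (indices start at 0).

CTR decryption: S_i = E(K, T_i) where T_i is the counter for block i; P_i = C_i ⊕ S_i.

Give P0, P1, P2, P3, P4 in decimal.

P0 = 87, P1 = 185, P2 = 186, P3 = 210, P4 = 250

P0: T = 200, S = E(K, T) = 90; 13 ⊕ 90 = 87.
P1: T = 201, S = E(K, T) = 91; 226 ⊕ 91 = 185.
P2: T = 202, S = E(K, T) = 92; 230 ⊕ 92 = 186.
P3: T = 203, S = E(K, T) = 93; 143 ⊕ 93 = 210.
P4: T = 204, S = E(K, T) = 94; 164 ⊕ 94 = 250.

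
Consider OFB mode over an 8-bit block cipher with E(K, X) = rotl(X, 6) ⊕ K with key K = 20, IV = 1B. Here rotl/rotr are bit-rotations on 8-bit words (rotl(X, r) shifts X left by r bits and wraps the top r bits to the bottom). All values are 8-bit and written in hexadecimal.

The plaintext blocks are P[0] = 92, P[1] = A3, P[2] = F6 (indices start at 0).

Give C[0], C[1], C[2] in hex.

C[0] = 74, C[1] = 3A, C[2] = B0

OFB encryption: S_i = E(K, S_{i−1}) with S_{−1} = IV; C_i = P_i ⊕ S_i.
C[0]: S = E(K, 1B) = E6; 92 ⊕ E6 = 74.
C[1]: S = E(K, E6) = 99; A3 ⊕ 99 = 3A.
C[2]: S = E(K, 99) = 46; F6 ⊕ 46 = B0.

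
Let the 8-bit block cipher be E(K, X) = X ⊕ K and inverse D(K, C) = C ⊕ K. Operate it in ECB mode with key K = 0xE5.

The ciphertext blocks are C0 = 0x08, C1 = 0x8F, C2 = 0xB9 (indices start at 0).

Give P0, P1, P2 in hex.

P0 = 0xED, P1 = 0x6A, P2 = 0x5C

ECB decryption: P_i = D(K, C_i).
P0: D(K, 0x08) = 0xED.
P1: D(K, 0x8F) = 0x6A.
P2: D(K, 0xB9) = 0x5C.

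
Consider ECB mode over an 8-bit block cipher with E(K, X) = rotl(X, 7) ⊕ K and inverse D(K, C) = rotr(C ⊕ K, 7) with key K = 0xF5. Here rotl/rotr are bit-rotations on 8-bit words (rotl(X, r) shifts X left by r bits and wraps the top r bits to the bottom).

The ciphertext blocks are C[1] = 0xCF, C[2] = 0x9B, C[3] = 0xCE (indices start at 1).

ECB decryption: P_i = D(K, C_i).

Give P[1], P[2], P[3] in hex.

P[1] = 0x74, P[2] = 0xDC, P[3] = 0x76

P[1]: D(K, 0xCF) = 0x74.
P[2]: D(K, 0x9B) = 0xDC.
P[3]: D(K, 0xCE) = 0x76.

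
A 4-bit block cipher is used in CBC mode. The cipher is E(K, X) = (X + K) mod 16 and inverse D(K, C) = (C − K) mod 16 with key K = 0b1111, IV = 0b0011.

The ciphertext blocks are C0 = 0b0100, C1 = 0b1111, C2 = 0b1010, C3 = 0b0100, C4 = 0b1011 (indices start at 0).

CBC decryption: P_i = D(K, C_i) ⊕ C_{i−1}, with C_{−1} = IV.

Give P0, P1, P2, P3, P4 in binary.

P0 = 0b0110, P1 = 0b0100, P2 = 0b0100, P3 = 0b1111, P4 = 0b1000

P0: D(K, 0b0100) = 0b0101; 0b0101 ⊕ 0b0011 = 0b0110.
P1: D(K, 0b1111) = 0b0000; 0b0000 ⊕ 0b0100 = 0b0100.
P2: D(K, 0b1010) = 0b1011; 0b1011 ⊕ 0b1111 = 0b0100.
P3: D(K, 0b0100) = 0b0101; 0b0101 ⊕ 0b1010 = 0b1111.
P4: D(K, 0b1011) = 0b1100; 0b1100 ⊕ 0b0100 = 0b1000.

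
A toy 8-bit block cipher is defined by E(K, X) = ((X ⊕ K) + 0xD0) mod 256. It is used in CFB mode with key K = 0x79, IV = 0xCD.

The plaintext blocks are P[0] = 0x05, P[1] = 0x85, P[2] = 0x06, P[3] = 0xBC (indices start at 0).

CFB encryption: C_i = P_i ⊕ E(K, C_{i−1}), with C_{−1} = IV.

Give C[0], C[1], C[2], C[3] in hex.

C[0]: E(K, 0xCD) = 0x84; 0x05 ⊕ 0x84 = 0x81.
C[1]: E(K, 0x81) = 0xC8; 0x85 ⊕ 0xC8 = 0x4D.
C[2]: E(K, 0x4D) = 0x04; 0x06 ⊕ 0x04 = 0x02.
C[3]: E(K, 0x02) = 0x4B; 0xBC ⊕ 0x4B = 0xF7.

C[0] = 0x81, C[1] = 0x4D, C[2] = 0x02, C[3] = 0xF7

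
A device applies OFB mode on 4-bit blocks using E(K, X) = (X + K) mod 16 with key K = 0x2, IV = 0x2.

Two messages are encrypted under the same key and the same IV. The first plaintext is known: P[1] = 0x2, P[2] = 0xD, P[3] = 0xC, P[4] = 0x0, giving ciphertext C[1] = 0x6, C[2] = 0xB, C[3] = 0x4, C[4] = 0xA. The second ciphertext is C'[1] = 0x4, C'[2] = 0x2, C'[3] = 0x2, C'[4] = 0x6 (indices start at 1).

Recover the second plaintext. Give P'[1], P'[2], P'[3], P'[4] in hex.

In OFB with a reused IV, both messages share the same keystream S_i, so C_i ⊕ C'_i = P_i ⊕ P'_i and thus P'_i = P_i ⊕ C_i ⊕ C'_i.
P'[1]: 0x2 ⊕ 0x6 ⊕ 0x4 = 0x0.
P'[2]: 0xD ⊕ 0xB ⊕ 0x2 = 0x4.
P'[3]: 0xC ⊕ 0x4 ⊕ 0x2 = 0xA.
P'[4]: 0x0 ⊕ 0xA ⊕ 0x6 = 0xC.

P'[1] = 0x0, P'[2] = 0x4, P'[3] = 0xA, P'[4] = 0xC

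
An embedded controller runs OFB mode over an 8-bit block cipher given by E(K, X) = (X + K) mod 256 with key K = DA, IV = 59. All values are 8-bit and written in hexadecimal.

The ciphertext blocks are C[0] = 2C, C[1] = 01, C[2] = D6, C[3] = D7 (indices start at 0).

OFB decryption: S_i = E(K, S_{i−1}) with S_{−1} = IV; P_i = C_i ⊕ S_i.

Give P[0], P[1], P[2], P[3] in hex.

P[0]: S = E(K, 59) = 33; 2C ⊕ 33 = 1F.
P[1]: S = E(K, 33) = 0D; 01 ⊕ 0D = 0C.
P[2]: S = E(K, 0D) = E7; D6 ⊕ E7 = 31.
P[3]: S = E(K, E7) = C1; D7 ⊕ C1 = 16.

P[0] = 1F, P[1] = 0C, P[2] = 31, P[3] = 16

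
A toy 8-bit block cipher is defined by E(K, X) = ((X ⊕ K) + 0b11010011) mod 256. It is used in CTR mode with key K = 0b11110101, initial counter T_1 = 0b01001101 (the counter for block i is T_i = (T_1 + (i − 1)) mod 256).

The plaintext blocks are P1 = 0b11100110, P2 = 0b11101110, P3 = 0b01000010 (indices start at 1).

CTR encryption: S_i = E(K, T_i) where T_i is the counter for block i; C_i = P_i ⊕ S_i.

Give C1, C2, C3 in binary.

C1 = 0b01101101, C2 = 0b01100000, C3 = 0b11001111

C1: T = 0b01001101, S = E(K, T) = 0b10001011; 0b11100110 ⊕ 0b10001011 = 0b01101101.
C2: T = 0b01001110, S = E(K, T) = 0b10001110; 0b11101110 ⊕ 0b10001110 = 0b01100000.
C3: T = 0b01001111, S = E(K, T) = 0b10001101; 0b01000010 ⊕ 0b10001101 = 0b11001111.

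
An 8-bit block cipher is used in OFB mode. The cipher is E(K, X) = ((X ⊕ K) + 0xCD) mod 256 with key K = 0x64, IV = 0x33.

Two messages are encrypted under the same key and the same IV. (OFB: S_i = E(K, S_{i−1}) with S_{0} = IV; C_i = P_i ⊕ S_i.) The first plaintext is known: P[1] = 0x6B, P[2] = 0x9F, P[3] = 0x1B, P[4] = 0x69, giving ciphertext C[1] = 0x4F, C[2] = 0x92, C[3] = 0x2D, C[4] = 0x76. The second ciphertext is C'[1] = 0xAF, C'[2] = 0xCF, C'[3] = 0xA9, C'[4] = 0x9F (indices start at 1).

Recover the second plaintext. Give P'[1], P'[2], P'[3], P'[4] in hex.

In OFB with a reused IV, both messages share the same keystream S_i, so C_i ⊕ C'_i = P_i ⊕ P'_i and thus P'_i = P_i ⊕ C_i ⊕ C'_i.
P'[1]: 0x6B ⊕ 0x4F ⊕ 0xAF = 0x8B.
P'[2]: 0x9F ⊕ 0x92 ⊕ 0xCF = 0xC2.
P'[3]: 0x1B ⊕ 0x2D ⊕ 0xA9 = 0x9F.
P'[4]: 0x69 ⊕ 0x76 ⊕ 0x9F = 0x80.

P'[1] = 0x8B, P'[2] = 0xC2, P'[3] = 0x9F, P'[4] = 0x80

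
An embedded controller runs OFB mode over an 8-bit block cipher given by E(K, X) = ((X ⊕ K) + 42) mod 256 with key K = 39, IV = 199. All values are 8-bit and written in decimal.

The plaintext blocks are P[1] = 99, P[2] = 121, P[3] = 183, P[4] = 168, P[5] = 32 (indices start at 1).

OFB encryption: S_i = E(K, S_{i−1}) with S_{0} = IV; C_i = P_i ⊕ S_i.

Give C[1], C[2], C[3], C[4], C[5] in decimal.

C[1]: S = E(K, 199) = 10; 99 ⊕ 10 = 105.
C[2]: S = E(K, 10) = 87; 121 ⊕ 87 = 46.
C[3]: S = E(K, 87) = 154; 183 ⊕ 154 = 45.
C[4]: S = E(K, 154) = 231; 168 ⊕ 231 = 79.
C[5]: S = E(K, 231) = 234; 32 ⊕ 234 = 202.

C[1] = 105, C[2] = 46, C[3] = 45, C[4] = 79, C[5] = 202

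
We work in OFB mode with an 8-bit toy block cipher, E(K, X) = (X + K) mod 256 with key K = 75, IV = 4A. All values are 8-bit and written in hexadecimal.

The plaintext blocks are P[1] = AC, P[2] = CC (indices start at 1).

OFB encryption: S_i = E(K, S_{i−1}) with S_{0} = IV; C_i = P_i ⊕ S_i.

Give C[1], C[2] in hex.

C[1] = 13, C[2] = F8

C[1]: S = E(K, 4A) = BF; AC ⊕ BF = 13.
C[2]: S = E(K, BF) = 34; CC ⊕ 34 = F8.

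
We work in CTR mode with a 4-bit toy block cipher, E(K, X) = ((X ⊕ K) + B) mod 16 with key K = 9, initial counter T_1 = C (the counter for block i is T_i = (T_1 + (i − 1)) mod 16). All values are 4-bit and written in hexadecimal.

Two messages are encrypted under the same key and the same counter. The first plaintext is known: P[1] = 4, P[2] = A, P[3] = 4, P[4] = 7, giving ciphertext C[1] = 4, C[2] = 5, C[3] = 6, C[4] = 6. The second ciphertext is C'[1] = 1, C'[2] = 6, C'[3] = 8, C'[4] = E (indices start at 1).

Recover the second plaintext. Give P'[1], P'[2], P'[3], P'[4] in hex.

P'[1] = 1, P'[2] = 9, P'[3] = A, P'[4] = F

In CTR with a reused counter, both messages share the same keystream S_i, so C_i ⊕ C'_i = P_i ⊕ P'_i and thus P'_i = P_i ⊕ C_i ⊕ C'_i.
P'[1]: 4 ⊕ 4 ⊕ 1 = 1.
P'[2]: A ⊕ 5 ⊕ 6 = 9.
P'[3]: 4 ⊕ 6 ⊕ 8 = A.
P'[4]: 7 ⊕ 6 ⊕ E = F.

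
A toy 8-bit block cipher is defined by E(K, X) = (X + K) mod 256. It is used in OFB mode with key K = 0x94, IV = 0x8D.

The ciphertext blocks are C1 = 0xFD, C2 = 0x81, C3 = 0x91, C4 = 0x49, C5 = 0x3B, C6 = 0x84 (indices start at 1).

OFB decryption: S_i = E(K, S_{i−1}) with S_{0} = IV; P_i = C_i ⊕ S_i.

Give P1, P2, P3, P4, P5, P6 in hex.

P1 = 0xDC, P2 = 0x34, P3 = 0xD8, P4 = 0x94, P5 = 0x4A, P6 = 0x81

P1: S = E(K, 0x8D) = 0x21; 0xFD ⊕ 0x21 = 0xDC.
P2: S = E(K, 0x21) = 0xB5; 0x81 ⊕ 0xB5 = 0x34.
P3: S = E(K, 0xB5) = 0x49; 0x91 ⊕ 0x49 = 0xD8.
P4: S = E(K, 0x49) = 0xDD; 0x49 ⊕ 0xDD = 0x94.
P5: S = E(K, 0xDD) = 0x71; 0x3B ⊕ 0x71 = 0x4A.
P6: S = E(K, 0x71) = 0x05; 0x84 ⊕ 0x05 = 0x81.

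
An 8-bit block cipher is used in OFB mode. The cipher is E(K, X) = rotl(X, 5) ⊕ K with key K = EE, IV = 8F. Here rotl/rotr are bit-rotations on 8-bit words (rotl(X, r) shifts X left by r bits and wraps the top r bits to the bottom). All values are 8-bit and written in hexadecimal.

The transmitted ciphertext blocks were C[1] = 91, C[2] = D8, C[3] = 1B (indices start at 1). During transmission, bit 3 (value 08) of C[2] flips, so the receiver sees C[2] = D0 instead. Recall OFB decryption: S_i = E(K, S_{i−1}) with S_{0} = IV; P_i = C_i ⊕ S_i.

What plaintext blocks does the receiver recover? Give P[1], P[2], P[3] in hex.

Only C[2] changed, to D0. In OFB, a change in C_i flips the same bit in P_i only; the keystream is unaffected. Decrypting the received ciphertext:
P[1]: S = E(K, 8F) = 1F; 91 ⊕ 1F = 8E.
P[2]: S = E(K, 1F) = 0D; D0 ⊕ 0D = DD.
P[3]: S = E(K, 0D) = 4F; 1B ⊕ 4F = 54.
Blocks that differ from the original plaintext: P[2].

P[1] = 8E, P[2] = DD, P[3] = 54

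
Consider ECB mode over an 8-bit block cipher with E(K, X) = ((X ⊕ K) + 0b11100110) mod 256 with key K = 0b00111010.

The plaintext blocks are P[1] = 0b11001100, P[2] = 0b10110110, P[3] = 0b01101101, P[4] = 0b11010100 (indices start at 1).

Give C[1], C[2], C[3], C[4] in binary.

C[1] = 0b11011100, C[2] = 0b01110010, C[3] = 0b00111101, C[4] = 0b11010100

ECB encryption: C_i = E(K, P_i).
C[1]: E(K, 0b11001100) = 0b11011100.
C[2]: E(K, 0b10110110) = 0b01110010.
C[3]: E(K, 0b01101101) = 0b00111101.
C[4]: E(K, 0b11010100) = 0b11010100.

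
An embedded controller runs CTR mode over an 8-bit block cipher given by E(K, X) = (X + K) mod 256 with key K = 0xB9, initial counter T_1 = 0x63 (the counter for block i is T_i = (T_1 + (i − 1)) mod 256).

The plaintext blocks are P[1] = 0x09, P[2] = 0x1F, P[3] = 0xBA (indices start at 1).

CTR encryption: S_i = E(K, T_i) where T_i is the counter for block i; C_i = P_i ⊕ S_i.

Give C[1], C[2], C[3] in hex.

C[1] = 0x15, C[2] = 0x02, C[3] = 0xA4

C[1]: T = 0x63, S = E(K, T) = 0x1C; 0x09 ⊕ 0x1C = 0x15.
C[2]: T = 0x64, S = E(K, T) = 0x1D; 0x1F ⊕ 0x1D = 0x02.
C[3]: T = 0x65, S = E(K, T) = 0x1E; 0xBA ⊕ 0x1E = 0xA4.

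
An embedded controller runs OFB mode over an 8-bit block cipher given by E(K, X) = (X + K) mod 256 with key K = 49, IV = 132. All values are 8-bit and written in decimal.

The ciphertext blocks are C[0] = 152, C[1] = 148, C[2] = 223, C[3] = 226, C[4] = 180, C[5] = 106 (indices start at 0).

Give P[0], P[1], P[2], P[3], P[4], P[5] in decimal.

OFB decryption: S_i = E(K, S_{i−1}) with S_{−1} = IV; P_i = C_i ⊕ S_i.
P[0]: S = E(K, 132) = 181; 152 ⊕ 181 = 45.
P[1]: S = E(K, 181) = 230; 148 ⊕ 230 = 114.
P[2]: S = E(K, 230) = 23; 223 ⊕ 23 = 200.
P[3]: S = E(K, 23) = 72; 226 ⊕ 72 = 170.
P[4]: S = E(K, 72) = 121; 180 ⊕ 121 = 205.
P[5]: S = E(K, 121) = 170; 106 ⊕ 170 = 192.

P[0] = 45, P[1] = 114, P[2] = 200, P[3] = 170, P[4] = 205, P[5] = 192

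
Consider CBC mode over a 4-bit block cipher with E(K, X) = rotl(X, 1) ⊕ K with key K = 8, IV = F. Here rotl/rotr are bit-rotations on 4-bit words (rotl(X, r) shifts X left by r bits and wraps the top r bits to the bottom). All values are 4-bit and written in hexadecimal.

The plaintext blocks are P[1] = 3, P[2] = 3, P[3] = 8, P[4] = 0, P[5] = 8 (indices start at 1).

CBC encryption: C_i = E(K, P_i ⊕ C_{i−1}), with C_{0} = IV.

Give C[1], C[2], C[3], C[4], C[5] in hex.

C[1] = 1, C[2] = C, C[3] = 0, C[4] = 8, C[5] = 8

C[1]: P[1] ⊕ F = C; E(K, C) = 1.
C[2]: P[2] ⊕ 1 = 2; E(K, 2) = C.
C[3]: P[3] ⊕ C = 4; E(K, 4) = 0.
C[4]: P[4] ⊕ 0 = 0; E(K, 0) = 8.
C[5]: P[5] ⊕ 8 = 0; E(K, 0) = 8.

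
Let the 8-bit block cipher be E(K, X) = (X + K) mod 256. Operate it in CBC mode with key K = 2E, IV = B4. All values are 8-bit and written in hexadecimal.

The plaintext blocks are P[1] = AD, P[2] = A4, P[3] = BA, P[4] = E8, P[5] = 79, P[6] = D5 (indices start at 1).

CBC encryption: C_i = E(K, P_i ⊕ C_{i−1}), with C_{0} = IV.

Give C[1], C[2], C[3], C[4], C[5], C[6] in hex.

C[1] = 47, C[2] = 11, C[3] = D9, C[4] = 5F, C[5] = 54, C[6] = AF

C[1]: P[1] ⊕ B4 = 19; E(K, 19) = 47.
C[2]: P[2] ⊕ 47 = E3; E(K, E3) = 11.
C[3]: P[3] ⊕ 11 = AB; E(K, AB) = D9.
C[4]: P[4] ⊕ D9 = 31; E(K, 31) = 5F.
C[5]: P[5] ⊕ 5F = 26; E(K, 26) = 54.
C[6]: P[6] ⊕ 54 = 81; E(K, 81) = AF.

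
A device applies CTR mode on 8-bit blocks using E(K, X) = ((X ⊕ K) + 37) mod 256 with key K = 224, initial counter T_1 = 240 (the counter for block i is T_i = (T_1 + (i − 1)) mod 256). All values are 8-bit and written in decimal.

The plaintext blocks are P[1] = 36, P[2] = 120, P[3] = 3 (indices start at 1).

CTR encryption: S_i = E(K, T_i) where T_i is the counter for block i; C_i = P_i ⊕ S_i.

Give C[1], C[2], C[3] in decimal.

C[1]: T = 240, S = E(K, T) = 53; 36 ⊕ 53 = 17.
C[2]: T = 241, S = E(K, T) = 54; 120 ⊕ 54 = 78.
C[3]: T = 242, S = E(K, T) = 55; 3 ⊕ 55 = 52.

C[1] = 17, C[2] = 78, C[3] = 52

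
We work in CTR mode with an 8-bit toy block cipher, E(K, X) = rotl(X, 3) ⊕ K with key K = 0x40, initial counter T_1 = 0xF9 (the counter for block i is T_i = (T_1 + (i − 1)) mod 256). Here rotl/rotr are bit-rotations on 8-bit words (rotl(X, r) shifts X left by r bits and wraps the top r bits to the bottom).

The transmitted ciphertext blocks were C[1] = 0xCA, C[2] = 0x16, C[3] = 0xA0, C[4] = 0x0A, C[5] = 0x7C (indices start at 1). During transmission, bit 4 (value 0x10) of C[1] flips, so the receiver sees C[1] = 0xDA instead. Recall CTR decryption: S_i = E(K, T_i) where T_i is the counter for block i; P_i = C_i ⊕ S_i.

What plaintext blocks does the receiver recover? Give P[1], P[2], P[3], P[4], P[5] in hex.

P[1] = 0x55, P[2] = 0x81, P[3] = 0x3F, P[4] = 0xAD, P[5] = 0xD3

Only C[1] changed, to 0xDA. In CTR, a change in C_i flips the same bit in P_i only; the keystream is unaffected. Decrypting the received ciphertext:
P[1]: T = 0xF9, S = E(K, T) = 0x8F; 0xDA ⊕ 0x8F = 0x55.
P[2]: T = 0xFA, S = E(K, T) = 0x97; 0x16 ⊕ 0x97 = 0x81.
P[3]: T = 0xFB, S = E(K, T) = 0x9F; 0xA0 ⊕ 0x9F = 0x3F.
P[4]: T = 0xFC, S = E(K, T) = 0xA7; 0x0A ⊕ 0xA7 = 0xAD.
P[5]: T = 0xFD, S = E(K, T) = 0xAF; 0x7C ⊕ 0xAF = 0xD3.
Blocks that differ from the original plaintext: P[1].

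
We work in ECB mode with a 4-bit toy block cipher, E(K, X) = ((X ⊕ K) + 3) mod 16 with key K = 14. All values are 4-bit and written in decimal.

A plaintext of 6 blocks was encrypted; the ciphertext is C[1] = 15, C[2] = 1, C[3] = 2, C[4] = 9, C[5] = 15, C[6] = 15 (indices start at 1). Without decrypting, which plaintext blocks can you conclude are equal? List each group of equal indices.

ECB encrypts each block independently with the same key, so equal ciphertext blocks imply equal plaintext blocks.
C[1] = C[5] = C[6] = 15, so P[1] = P[5] = P[6].

P[1] = P[5] = P[6]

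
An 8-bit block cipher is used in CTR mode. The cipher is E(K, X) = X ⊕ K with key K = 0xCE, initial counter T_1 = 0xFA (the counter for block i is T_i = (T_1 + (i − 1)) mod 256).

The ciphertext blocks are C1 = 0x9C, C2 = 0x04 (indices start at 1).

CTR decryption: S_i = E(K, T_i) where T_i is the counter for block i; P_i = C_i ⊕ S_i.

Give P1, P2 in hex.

P1: T = 0xFA, S = E(K, T) = 0x34; 0x9C ⊕ 0x34 = 0xA8.
P2: T = 0xFB, S = E(K, T) = 0x35; 0x04 ⊕ 0x35 = 0x31.

P1 = 0xA8, P2 = 0x31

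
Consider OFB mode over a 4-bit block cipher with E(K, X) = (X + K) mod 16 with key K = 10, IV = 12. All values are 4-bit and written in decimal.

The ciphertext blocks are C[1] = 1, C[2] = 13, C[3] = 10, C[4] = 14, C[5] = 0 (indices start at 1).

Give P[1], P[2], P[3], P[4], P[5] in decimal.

OFB decryption: S_i = E(K, S_{i−1}) with S_{0} = IV; P_i = C_i ⊕ S_i.
P[1]: S = E(K, 12) = 6; 1 ⊕ 6 = 7.
P[2]: S = E(K, 6) = 0; 13 ⊕ 0 = 13.
P[3]: S = E(K, 0) = 10; 10 ⊕ 10 = 0.
P[4]: S = E(K, 10) = 4; 14 ⊕ 4 = 10.
P[5]: S = E(K, 4) = 14; 0 ⊕ 14 = 14.

P[1] = 7, P[2] = 13, P[3] = 0, P[4] = 10, P[5] = 14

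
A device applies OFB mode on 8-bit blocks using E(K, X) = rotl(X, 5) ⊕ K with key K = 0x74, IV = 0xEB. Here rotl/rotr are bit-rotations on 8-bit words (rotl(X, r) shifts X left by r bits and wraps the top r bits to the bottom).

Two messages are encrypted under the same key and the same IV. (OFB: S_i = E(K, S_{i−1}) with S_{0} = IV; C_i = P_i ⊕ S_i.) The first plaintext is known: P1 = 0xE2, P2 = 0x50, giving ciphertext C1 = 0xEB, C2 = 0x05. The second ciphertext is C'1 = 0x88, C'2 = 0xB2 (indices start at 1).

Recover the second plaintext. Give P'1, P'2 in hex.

P'1 = 0x81, P'2 = 0xE7

In OFB with a reused IV, both messages share the same keystream S_i, so C_i ⊕ C'_i = P_i ⊕ P'_i and thus P'_i = P_i ⊕ C_i ⊕ C'_i.
P'1: 0xE2 ⊕ 0xEB ⊕ 0x88 = 0x81.
P'2: 0x50 ⊕ 0x05 ⊕ 0xB2 = 0xE7.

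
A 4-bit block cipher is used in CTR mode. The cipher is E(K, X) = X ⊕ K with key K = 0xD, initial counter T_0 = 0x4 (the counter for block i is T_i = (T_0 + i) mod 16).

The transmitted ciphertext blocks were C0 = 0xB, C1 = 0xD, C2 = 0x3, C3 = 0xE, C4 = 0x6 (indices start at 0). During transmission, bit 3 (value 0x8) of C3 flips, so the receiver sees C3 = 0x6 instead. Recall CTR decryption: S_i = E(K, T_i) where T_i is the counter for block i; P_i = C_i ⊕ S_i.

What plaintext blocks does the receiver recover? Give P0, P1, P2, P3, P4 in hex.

Only C3 changed, to 0x6. In CTR, a change in C_i flips the same bit in P_i only; the keystream is unaffected. Decrypting the received ciphertext:
P0: T = 0x4, S = E(K, T) = 0x9; 0xB ⊕ 0x9 = 0x2.
P1: T = 0x5, S = E(K, T) = 0x8; 0xD ⊕ 0x8 = 0x5.
P2: T = 0x6, S = E(K, T) = 0xB; 0x3 ⊕ 0xB = 0x8.
P3: T = 0x7, S = E(K, T) = 0xA; 0x6 ⊕ 0xA = 0xC.
P4: T = 0x8, S = E(K, T) = 0x5; 0x6 ⊕ 0x5 = 0x3.
Blocks that differ from the original plaintext: P3.

P0 = 0x2, P1 = 0x5, P2 = 0x8, P3 = 0xC, P4 = 0x3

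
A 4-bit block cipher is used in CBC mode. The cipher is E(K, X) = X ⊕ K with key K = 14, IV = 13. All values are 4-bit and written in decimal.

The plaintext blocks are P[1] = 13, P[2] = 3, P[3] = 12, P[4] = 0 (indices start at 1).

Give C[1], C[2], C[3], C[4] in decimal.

CBC encryption: C_i = E(K, P_i ⊕ C_{i−1}), with C_{0} = IV.
C[1]: P[1] ⊕ 13 = 0; E(K, 0) = 14.
C[2]: P[2] ⊕ 14 = 13; E(K, 13) = 3.
C[3]: P[3] ⊕ 3 = 15; E(K, 15) = 1.
C[4]: P[4] ⊕ 1 = 1; E(K, 1) = 15.

C[1] = 14, C[2] = 3, C[3] = 1, C[4] = 15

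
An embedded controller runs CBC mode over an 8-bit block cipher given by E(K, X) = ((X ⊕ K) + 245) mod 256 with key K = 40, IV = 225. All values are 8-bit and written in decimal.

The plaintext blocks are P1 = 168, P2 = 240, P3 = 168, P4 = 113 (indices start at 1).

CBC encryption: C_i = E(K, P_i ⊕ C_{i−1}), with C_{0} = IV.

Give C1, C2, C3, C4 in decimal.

C1: P1 ⊕ 225 = 73; E(K, 73) = 86.
C2: P2 ⊕ 86 = 166; E(K, 166) = 131.
C3: P3 ⊕ 131 = 43; E(K, 43) = 248.
C4: P4 ⊕ 248 = 137; E(K, 137) = 150.

C1 = 86, C2 = 131, C3 = 248, C4 = 150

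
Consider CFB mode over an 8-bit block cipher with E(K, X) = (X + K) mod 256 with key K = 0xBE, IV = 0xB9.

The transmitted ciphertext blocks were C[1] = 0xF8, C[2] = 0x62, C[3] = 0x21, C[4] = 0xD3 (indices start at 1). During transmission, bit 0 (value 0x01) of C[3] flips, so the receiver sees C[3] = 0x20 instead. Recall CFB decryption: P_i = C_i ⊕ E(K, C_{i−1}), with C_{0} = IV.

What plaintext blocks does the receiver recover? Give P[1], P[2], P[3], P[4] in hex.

P[1] = 0x8F, P[2] = 0xD4, P[3] = 0x00, P[4] = 0x0D

Only C[3] changed, to 0x20. In CFB, a change in C_i flips the same bit in P_i and garbles P_{i+1}. Decrypting the received ciphertext:
P[1]: E(K, 0xB9) = 0x77; 0xF8 ⊕ 0x77 = 0x8F.
P[2]: E(K, 0xF8) = 0xB6; 0x62 ⊕ 0xB6 = 0xD4.
P[3]: E(K, 0x62) = 0x20; 0x20 ⊕ 0x20 = 0x00.
P[4]: E(K, 0x20) = 0xDE; 0xD3 ⊕ 0xDE = 0x0D.
Blocks that differ from the original plaintext: P[3], P[4].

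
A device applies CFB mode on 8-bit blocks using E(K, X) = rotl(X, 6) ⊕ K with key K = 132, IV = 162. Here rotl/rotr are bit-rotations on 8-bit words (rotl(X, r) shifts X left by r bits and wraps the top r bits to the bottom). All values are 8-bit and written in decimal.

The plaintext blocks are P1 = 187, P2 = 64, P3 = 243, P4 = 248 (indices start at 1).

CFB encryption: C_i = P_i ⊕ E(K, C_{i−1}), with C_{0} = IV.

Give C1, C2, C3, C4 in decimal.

C1: E(K, 162) = 44; 187 ⊕ 44 = 151.
C2: E(K, 151) = 97; 64 ⊕ 97 = 33.
C3: E(K, 33) = 204; 243 ⊕ 204 = 63.
C4: E(K, 63) = 75; 248 ⊕ 75 = 179.

C1 = 151, C2 = 33, C3 = 63, C4 = 179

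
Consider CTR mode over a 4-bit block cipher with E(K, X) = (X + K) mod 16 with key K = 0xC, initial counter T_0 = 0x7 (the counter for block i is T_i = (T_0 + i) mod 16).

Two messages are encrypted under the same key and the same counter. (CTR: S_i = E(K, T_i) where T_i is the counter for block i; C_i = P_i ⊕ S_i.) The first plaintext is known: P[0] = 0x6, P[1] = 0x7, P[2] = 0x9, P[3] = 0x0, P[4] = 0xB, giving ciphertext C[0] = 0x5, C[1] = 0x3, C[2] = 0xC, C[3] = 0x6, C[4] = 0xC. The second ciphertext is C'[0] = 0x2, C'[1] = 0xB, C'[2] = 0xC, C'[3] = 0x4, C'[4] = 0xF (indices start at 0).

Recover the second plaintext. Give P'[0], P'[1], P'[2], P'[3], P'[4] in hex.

In CTR with a reused counter, both messages share the same keystream S_i, so C_i ⊕ C'_i = P_i ⊕ P'_i and thus P'_i = P_i ⊕ C_i ⊕ C'_i.
P'[0]: 0x6 ⊕ 0x5 ⊕ 0x2 = 0x1.
P'[1]: 0x7 ⊕ 0x3 ⊕ 0xB = 0xF.
P'[2]: 0x9 ⊕ 0xC ⊕ 0xC = 0x9.
P'[3]: 0x0 ⊕ 0x6 ⊕ 0x4 = 0x2.
P'[4]: 0xB ⊕ 0xC ⊕ 0xF = 0x8.

P'[0] = 0x1, P'[1] = 0xF, P'[2] = 0x9, P'[3] = 0x2, P'[4] = 0x8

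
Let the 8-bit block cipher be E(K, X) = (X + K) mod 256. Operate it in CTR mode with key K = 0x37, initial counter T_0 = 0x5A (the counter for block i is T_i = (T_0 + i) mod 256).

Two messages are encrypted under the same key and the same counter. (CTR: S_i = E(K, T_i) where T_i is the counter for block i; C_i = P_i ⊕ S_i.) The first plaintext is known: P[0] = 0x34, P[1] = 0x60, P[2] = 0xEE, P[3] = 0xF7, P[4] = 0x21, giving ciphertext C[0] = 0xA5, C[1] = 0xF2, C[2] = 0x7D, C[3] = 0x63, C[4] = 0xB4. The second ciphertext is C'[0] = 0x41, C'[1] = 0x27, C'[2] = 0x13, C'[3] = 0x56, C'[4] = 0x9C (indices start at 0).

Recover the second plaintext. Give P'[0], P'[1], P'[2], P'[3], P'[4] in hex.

In CTR with a reused counter, both messages share the same keystream S_i, so C_i ⊕ C'_i = P_i ⊕ P'_i and thus P'_i = P_i ⊕ C_i ⊕ C'_i.
P'[0]: 0x34 ⊕ 0xA5 ⊕ 0x41 = 0xD0.
P'[1]: 0x60 ⊕ 0xF2 ⊕ 0x27 = 0xB5.
P'[2]: 0xEE ⊕ 0x7D ⊕ 0x13 = 0x80.
P'[3]: 0xF7 ⊕ 0x63 ⊕ 0x56 = 0xC2.
P'[4]: 0x21 ⊕ 0xB4 ⊕ 0x9C = 0x09.

P'[0] = 0xD0, P'[1] = 0xB5, P'[2] = 0x80, P'[3] = 0xC2, P'[4] = 0x09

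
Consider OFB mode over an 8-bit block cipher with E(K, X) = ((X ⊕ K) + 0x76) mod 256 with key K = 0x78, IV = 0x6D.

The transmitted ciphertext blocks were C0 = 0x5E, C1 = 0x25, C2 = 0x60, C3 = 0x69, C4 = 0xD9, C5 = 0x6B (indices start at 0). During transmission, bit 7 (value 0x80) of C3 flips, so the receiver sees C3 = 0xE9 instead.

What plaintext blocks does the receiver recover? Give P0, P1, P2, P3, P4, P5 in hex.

P0 = 0xD5, P1 = 0x4C, P2 = 0xE7, P3 = 0x9C, P4 = 0x5A, P5 = 0x1A

OFB decryption: S_i = E(K, S_{i−1}) with S_{−1} = IV; P_i = C_i ⊕ S_i.
Only C3 changed, to 0xE9. In OFB, a change in C_i flips the same bit in P_i only; the keystream is unaffected. Decrypting the received ciphertext:
P0: S = E(K, 0x6D) = 0x8B; 0x5E ⊕ 0x8B = 0xD5.
P1: S = E(K, 0x8B) = 0x69; 0x25 ⊕ 0x69 = 0x4C.
P2: S = E(K, 0x69) = 0x87; 0x60 ⊕ 0x87 = 0xE7.
P3: S = E(K, 0x87) = 0x75; 0xE9 ⊕ 0x75 = 0x9C.
P4: S = E(K, 0x75) = 0x83; 0xD9 ⊕ 0x83 = 0x5A.
P5: S = E(K, 0x83) = 0x71; 0x6B ⊕ 0x71 = 0x1A.
Blocks that differ from the original plaintext: P3.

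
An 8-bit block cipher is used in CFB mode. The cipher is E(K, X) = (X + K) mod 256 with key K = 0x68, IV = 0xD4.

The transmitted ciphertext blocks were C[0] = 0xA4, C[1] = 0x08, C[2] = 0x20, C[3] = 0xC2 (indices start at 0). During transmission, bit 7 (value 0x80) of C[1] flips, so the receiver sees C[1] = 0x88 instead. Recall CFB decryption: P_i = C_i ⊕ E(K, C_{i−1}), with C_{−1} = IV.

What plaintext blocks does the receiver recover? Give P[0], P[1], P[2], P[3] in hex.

Only C[1] changed, to 0x88. In CFB, a change in C_i flips the same bit in P_i and garbles P_{i+1}. Decrypting the received ciphertext:
P[0]: E(K, 0xD4) = 0x3C; 0xA4 ⊕ 0x3C = 0x98.
P[1]: E(K, 0xA4) = 0x0C; 0x88 ⊕ 0x0C = 0x84.
P[2]: E(K, 0x88) = 0xF0; 0x20 ⊕ 0xF0 = 0xD0.
P[3]: E(K, 0x20) = 0x88; 0xC2 ⊕ 0x88 = 0x4A.
Blocks that differ from the original plaintext: P[1], P[2].

P[0] = 0x98, P[1] = 0x84, P[2] = 0xD0, P[3] = 0x4A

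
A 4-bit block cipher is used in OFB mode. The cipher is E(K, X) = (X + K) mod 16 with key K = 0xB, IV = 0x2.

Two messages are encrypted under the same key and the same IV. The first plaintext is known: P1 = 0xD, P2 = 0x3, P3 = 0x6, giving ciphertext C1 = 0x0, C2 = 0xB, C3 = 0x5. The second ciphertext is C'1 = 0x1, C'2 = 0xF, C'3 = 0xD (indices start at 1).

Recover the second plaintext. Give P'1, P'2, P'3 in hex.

In OFB with a reused IV, both messages share the same keystream S_i, so C_i ⊕ C'_i = P_i ⊕ P'_i and thus P'_i = P_i ⊕ C_i ⊕ C'_i.
P'1: 0xD ⊕ 0x0 ⊕ 0x1 = 0xC.
P'2: 0x3 ⊕ 0xB ⊕ 0xF = 0x7.
P'3: 0x6 ⊕ 0x5 ⊕ 0xD = 0xE.

P'1 = 0xC, P'2 = 0x7, P'3 = 0xE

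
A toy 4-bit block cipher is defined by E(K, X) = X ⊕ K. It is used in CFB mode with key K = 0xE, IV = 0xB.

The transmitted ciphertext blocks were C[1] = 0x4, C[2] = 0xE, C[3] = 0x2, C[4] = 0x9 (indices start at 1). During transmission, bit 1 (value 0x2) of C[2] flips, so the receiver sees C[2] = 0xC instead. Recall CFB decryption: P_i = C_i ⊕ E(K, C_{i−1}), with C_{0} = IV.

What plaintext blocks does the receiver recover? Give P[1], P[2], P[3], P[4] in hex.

Only C[2] changed, to 0xC. In CFB, a change in C_i flips the same bit in P_i and garbles P_{i+1}. Decrypting the received ciphertext:
P[1]: E(K, 0xB) = 0x5; 0x4 ⊕ 0x5 = 0x1.
P[2]: E(K, 0x4) = 0xA; 0xC ⊕ 0xA = 0x6.
P[3]: E(K, 0xC) = 0x2; 0x2 ⊕ 0x2 = 0x0.
P[4]: E(K, 0x2) = 0xC; 0x9 ⊕ 0xC = 0x5.
Blocks that differ from the original plaintext: P[2], P[3].

P[1] = 0x1, P[2] = 0x6, P[3] = 0x0, P[4] = 0x5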